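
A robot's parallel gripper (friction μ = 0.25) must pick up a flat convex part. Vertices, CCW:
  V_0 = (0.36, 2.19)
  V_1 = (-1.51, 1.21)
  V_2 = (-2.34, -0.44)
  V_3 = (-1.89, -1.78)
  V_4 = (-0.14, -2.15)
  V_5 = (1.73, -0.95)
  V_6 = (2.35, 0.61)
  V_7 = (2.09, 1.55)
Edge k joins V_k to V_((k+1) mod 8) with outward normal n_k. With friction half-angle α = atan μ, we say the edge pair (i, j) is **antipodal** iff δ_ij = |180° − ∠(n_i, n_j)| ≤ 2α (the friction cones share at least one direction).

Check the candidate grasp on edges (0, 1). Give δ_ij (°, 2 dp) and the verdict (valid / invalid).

δ = 144.36°, invalid

α = atan 0.25 = 14.04°;  2α = 28.07°
edge 0: e_0 = (-1.87, -0.98);  n_0 = (-0.4642, +0.8857)
edge 1: e_1 = (-0.83, -1.65);  n_1 = (-0.8933, +0.4494)
∠(n_0, n_1) = 35.64°
δ = |180° − 35.64°| = 144.36°
144.36° > 2α = 28.07°  →  invalid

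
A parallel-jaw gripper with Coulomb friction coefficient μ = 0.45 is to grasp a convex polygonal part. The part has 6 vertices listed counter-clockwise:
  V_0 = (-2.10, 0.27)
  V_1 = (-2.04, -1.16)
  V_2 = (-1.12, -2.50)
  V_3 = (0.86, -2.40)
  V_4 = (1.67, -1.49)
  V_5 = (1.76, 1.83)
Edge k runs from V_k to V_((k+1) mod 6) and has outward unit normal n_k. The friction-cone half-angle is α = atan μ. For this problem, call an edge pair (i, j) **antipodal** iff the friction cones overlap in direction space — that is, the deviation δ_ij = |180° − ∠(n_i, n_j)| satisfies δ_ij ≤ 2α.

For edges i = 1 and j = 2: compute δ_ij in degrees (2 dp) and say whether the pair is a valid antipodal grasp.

α = atan 0.45 = 24.23°;  2α = 48.46°
edge 1: e_1 = (+0.92, -1.34);  n_1 = (-0.8244, -0.5660)
edge 2: e_2 = (+1.98, +0.10);  n_2 = (+0.0504, -0.9987)
∠(n_1, n_2) = 58.42°
δ = |180° − 58.42°| = 121.58°
121.58° > 2α = 48.46°  →  invalid

δ = 121.58°, invalid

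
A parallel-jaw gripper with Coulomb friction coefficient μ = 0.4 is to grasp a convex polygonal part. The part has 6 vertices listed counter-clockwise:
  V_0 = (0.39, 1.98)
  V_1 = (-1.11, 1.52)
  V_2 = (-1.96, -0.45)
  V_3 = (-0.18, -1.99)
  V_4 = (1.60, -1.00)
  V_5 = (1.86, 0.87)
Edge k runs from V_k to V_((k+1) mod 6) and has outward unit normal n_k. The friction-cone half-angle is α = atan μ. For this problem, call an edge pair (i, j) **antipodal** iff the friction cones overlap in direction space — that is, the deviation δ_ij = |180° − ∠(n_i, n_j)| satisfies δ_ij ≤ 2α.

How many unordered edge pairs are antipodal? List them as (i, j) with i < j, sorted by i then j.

count = 4; pairs: (0,3), (1,3), (1,4), (2,5)

α = atan 0.4 = 21.80°;  2α = 43.60°
n_0 = (-0.2932, +0.9561)
n_1 = (-0.9182, +0.3962)
n_2 = (-0.6543, -0.7562)
n_3 = (+0.4861, -0.8739)
n_4 = (+0.9905, -0.1377)
n_5 = (+0.6026, +0.7980)
  (0,1): δ = 130.39°  ·
  (0,2): δ = 57.91°  ·
  (0,3): δ = 12.03°  ✓
  (0,4): δ = 65.04°  ·
  (0,5): δ = 125.89°  ·
  (1,2): δ = 107.53°  ·
  (1,3): δ = 37.58°  ✓
  (1,4): δ = 15.42°  ✓
  (1,5): δ = 76.28°  ·
  (2,3): δ = 110.05°  ·
  (2,4): δ = 57.05°  ·
  (2,5): δ = 3.81°  ✓
  (3,4): δ = 127.00°  ·
  (3,5): δ = 66.14°  ·
  (4,5): δ = 119.14°  ·
antipodal pairs: 4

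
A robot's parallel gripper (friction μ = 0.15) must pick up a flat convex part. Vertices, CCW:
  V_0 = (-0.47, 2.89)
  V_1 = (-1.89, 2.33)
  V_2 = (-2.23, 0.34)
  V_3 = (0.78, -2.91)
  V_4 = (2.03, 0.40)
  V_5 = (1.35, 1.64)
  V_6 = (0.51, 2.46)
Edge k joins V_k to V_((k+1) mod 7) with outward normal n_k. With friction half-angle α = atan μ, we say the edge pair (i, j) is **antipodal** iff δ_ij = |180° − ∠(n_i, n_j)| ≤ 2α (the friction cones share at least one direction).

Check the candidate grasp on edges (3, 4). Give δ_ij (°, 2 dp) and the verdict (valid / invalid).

δ = 130.57°, invalid

α = atan 0.15 = 8.53°;  2α = 17.06°
edge 3: e_3 = (+1.25, +3.31);  n_3 = (+0.9355, -0.3533)
edge 4: e_4 = (-0.68, +1.24);  n_4 = (+0.8768, +0.4808)
∠(n_3, n_4) = 49.43°
δ = |180° − 49.43°| = 130.57°
130.57° > 2α = 17.06°  →  invalid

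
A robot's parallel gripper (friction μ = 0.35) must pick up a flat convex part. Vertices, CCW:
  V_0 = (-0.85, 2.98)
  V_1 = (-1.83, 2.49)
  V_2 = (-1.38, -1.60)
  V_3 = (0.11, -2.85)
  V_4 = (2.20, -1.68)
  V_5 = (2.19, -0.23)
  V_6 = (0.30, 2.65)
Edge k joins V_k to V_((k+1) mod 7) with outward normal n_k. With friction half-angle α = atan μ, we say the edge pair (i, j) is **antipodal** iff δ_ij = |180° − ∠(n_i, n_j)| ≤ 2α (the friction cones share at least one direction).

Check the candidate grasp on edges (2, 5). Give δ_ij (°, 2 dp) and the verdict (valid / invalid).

δ = 16.73°, valid

α = atan 0.35 = 19.29°;  2α = 38.58°
edge 2: e_2 = (+1.49, -1.25);  n_2 = (-0.6427, -0.7661)
edge 5: e_5 = (-1.89, +2.88);  n_5 = (+0.8360, +0.5487)
∠(n_2, n_5) = 163.27°
δ = |180° − 163.27°| = 16.73°
16.73° ≤ 2α = 38.58°  →  valid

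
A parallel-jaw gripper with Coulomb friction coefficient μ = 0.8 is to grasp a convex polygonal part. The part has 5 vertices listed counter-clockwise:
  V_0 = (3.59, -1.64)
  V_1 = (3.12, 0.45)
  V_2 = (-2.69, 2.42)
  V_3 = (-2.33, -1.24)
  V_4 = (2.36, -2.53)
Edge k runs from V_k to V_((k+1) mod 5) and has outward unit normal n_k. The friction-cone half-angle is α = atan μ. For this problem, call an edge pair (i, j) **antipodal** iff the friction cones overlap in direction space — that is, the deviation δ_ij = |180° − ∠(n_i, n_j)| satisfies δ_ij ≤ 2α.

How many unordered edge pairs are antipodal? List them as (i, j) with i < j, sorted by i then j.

count = 6; pairs: (0,2), (0,3), (1,2), (1,3), (1,4), (2,4)

α = atan 0.8 = 38.66°;  2α = 77.32°
n_0 = (+0.9756, +0.2194)
n_1 = (+0.3211, +0.9470)
n_2 = (-0.9952, -0.0979)
n_3 = (-0.2652, -0.9642)
n_4 = (+0.5862, -0.8102)
  (0,1): δ = 121.40°  ·
  (0,2): δ = 7.06°  ✓
  (0,3): δ = 61.95°  ✓
  (0,4): δ = 113.21°  ·
  (1,2): δ = 65.65°  ✓
  (1,3): δ = 3.35°  ✓
  (1,4): δ = 54.62°  ✓
  (2,3): δ = 111.00°  ·
  (2,4): δ = 59.73°  ✓
  (3,4): δ = 128.73°  ·
antipodal pairs: 6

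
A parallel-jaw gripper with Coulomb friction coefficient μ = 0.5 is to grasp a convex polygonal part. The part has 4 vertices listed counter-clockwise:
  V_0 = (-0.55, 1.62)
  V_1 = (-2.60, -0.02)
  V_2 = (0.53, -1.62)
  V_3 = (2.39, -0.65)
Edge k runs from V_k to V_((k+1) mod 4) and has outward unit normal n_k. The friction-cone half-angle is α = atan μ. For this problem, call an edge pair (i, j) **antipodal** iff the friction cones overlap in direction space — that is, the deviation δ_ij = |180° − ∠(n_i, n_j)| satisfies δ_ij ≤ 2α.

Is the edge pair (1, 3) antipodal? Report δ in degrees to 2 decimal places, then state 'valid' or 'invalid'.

α = atan 0.5 = 26.57°;  2α = 53.13°
edge 1: e_1 = (+3.13, -1.60);  n_1 = (-0.4552, -0.8904)
edge 3: e_3 = (-2.94, +2.27);  n_3 = (+0.6111, +0.7915)
∠(n_1, n_3) = 169.40°
δ = |180° − 169.40°| = 10.60°
10.60° ≤ 2α = 53.13°  →  valid

δ = 10.60°, valid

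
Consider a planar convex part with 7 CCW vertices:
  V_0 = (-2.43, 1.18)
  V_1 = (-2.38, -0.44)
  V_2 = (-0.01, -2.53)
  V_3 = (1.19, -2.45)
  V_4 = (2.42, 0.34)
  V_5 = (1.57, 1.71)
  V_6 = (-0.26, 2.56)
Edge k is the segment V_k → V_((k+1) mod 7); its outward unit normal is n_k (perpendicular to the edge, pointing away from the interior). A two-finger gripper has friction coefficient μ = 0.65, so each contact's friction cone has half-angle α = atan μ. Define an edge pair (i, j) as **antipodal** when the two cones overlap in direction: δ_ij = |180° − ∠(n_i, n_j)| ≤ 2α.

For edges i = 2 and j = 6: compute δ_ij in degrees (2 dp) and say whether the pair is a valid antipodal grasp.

α = atan 0.65 = 33.02°;  2α = 66.05°
edge 2: e_2 = (+1.20, +0.08);  n_2 = (+0.0665, -0.9978)
edge 6: e_6 = (-2.17, -1.38);  n_6 = (-0.5366, +0.8438)
∠(n_2, n_6) = 151.36°
δ = |180° − 151.36°| = 28.64°
28.64° ≤ 2α = 66.05°  →  valid

δ = 28.64°, valid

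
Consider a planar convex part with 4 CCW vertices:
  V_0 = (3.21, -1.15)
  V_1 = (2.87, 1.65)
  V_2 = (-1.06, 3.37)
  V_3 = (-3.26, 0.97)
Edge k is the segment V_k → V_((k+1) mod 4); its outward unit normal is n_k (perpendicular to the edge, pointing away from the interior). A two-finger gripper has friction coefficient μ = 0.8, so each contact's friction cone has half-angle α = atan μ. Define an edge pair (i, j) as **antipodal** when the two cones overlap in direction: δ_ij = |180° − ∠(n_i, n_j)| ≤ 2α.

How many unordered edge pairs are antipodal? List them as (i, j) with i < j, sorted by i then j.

α = atan 0.8 = 38.66°;  2α = 77.32°
n_0 = (+0.9927, +0.1205)
n_1 = (+0.4009, +0.9161)
n_2 = (-0.7372, +0.6757)
n_3 = (-0.3114, -0.9503)
  (0,1): δ = 120.56°  ·
  (0,2): δ = 49.43°  ✓
  (0,3): δ = 64.93°  ✓
  (1,2): δ = 108.87°  ·
  (1,3): δ = 5.49°  ✓
  (2,3): δ = 65.63°  ✓
antipodal pairs: 4

count = 4; pairs: (0,2), (0,3), (1,3), (2,3)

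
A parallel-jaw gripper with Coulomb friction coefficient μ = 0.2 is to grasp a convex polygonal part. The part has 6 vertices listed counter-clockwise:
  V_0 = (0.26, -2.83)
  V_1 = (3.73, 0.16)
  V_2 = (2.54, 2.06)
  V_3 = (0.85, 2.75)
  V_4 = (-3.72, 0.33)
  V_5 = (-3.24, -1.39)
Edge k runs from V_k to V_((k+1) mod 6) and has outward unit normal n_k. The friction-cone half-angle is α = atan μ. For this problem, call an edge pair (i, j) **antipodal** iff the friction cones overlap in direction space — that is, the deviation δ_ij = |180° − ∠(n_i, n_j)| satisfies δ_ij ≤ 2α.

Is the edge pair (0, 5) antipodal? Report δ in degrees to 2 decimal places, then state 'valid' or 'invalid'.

α = atan 0.2 = 11.31°;  2α = 22.62°
edge 0: e_0 = (+3.47, +2.99);  n_0 = (+0.6528, -0.7576)
edge 5: e_5 = (+3.50, -1.44);  n_5 = (-0.3805, -0.9248)
∠(n_0, n_5) = 63.11°
δ = |180° − 63.11°| = 116.89°
116.89° > 2α = 22.62°  →  invalid

δ = 116.89°, invalid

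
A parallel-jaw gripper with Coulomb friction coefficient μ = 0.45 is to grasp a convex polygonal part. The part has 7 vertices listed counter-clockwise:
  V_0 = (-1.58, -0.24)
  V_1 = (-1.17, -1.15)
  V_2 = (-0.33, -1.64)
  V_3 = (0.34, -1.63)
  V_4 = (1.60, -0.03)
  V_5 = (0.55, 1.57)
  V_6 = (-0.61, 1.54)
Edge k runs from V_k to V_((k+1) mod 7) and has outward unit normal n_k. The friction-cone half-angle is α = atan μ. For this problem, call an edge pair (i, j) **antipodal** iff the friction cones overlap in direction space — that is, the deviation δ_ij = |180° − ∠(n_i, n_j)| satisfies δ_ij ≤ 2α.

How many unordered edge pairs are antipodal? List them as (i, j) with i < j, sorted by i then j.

count = 5; pairs: (0,4), (1,4), (1,5), (2,5), (3,6)

α = atan 0.45 = 24.23°;  2α = 48.46°
n_0 = (-0.9117, -0.4108)
n_1 = (-0.5039, -0.8638)
n_2 = (+0.0149, -0.9999)
n_3 = (+0.7856, -0.6187)
n_4 = (+0.8360, +0.5487)
n_5 = (-0.0259, +0.9997)
n_6 = (-0.8781, +0.4785)
  (0,1): δ = 144.51°  ·
  (0,2): δ = 113.40°  ·
  (0,3): δ = 62.47°  ·
  (0,4): δ = 9.02°  ✓
  (0,5): δ = 67.23°  ·
  (0,6): δ = 127.16°  ·
  (1,2): δ = 148.89°  ·
  (1,3): δ = 97.96°  ·
  (1,4): δ = 26.47°  ✓
  (1,5): δ = 31.74°  ✓
  (1,6): δ = 91.67°  ·
  (2,3): δ = 129.08°  ·
  (2,4): δ = 57.58°  ·
  (2,5): δ = 0.63°  ✓
  (2,6): δ = 60.56°  ·
  (3,4): δ = 108.50°  ·
  (3,5): δ = 50.30°  ·
  (3,6): δ = 9.63°  ✓
  (4,5): δ = 121.79°  ·
  (4,6): δ = 61.86°  ·
  (5,6): δ = 120.07°  ·
antipodal pairs: 5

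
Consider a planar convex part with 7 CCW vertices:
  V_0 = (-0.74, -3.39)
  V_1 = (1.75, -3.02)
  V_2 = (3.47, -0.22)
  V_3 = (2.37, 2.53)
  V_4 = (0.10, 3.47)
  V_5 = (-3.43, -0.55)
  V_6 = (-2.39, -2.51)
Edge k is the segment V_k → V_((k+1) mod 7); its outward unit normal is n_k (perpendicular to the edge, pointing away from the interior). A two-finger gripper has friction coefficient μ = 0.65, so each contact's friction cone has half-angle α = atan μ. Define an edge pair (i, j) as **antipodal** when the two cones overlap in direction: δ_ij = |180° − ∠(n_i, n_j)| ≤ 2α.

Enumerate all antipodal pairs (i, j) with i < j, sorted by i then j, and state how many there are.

α = atan 0.65 = 33.02°;  2α = 66.05°
n_0 = (+0.1470, -0.9891)
n_1 = (+0.8521, -0.5234)
n_2 = (+0.9285, +0.3714)
n_3 = (+0.3826, +0.9239)
n_4 = (-0.7514, +0.6598)
n_5 = (-0.8833, -0.4687)
n_6 = (-0.4706, -0.8824)
  (0,1): δ = 130.01°  ·
  (0,2): δ = 76.65°  ·
  (0,3): δ = 30.95°  ✓
  (0,4): δ = 40.26°  ✓
  (0,5): δ = 109.50°  ·
  (0,6): δ = 143.48°  ·
  (1,2): δ = 126.64°  ·
  (1,3): δ = 80.93°  ·
  (1,4): δ = 9.72°  ✓
  (1,5): δ = 59.51°  ✓
  (1,6): δ = 93.49°  ·
  (2,3): δ = 134.30°  ·
  (2,4): δ = 63.09°  ✓
  (2,5): δ = 6.15°  ✓
  (2,6): δ = 40.13°  ✓
  (3,4): δ = 108.79°  ·
  (3,5): δ = 39.55°  ✓
  (3,6): δ = 5.58°  ✓
  (4,5): δ = 110.76°  ·
  (4,6): δ = 76.79°  ·
  (5,6): δ = 146.02°  ·
antipodal pairs: 9

count = 9; pairs: (0,3), (0,4), (1,4), (1,5), (2,4), (2,5), (2,6), (3,5), (3,6)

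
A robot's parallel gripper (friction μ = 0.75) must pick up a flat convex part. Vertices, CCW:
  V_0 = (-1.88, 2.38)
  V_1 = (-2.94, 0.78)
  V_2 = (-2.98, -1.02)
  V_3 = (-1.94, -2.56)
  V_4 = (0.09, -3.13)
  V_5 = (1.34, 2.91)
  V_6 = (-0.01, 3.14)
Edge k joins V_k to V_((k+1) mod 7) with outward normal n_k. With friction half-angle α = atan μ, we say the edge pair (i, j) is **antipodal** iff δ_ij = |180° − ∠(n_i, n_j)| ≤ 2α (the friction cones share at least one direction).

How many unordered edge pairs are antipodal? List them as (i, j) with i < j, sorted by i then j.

α = atan 0.75 = 36.87°;  2α = 73.74°
n_0 = (-0.8336, +0.5523)
n_1 = (-0.9998, +0.0222)
n_2 = (-0.8287, -0.5597)
n_3 = (-0.2703, -0.9628)
n_4 = (+0.9792, -0.2027)
n_5 = (+0.1680, +0.9858)
n_6 = (-0.3765, +0.9264)
  (0,1): δ = 147.75°  ·
  (0,2): δ = 112.44°  ·
  (0,3): δ = 72.16°  ✓
  (0,4): δ = 21.83°  ✓
  (0,5): δ = 113.86°  ·
  (0,6): δ = 145.64°  ·
  (1,2): δ = 144.69°  ·
  (1,3): δ = 104.41°  ·
  (1,4): δ = 10.42°  ✓
  (1,5): δ = 81.60°  ·
  (1,6): δ = 113.39°  ·
  (2,3): δ = 139.72°  ·
  (2,4): δ = 45.72°  ✓
  (2,5): δ = 46.30°  ✓
  (2,6): δ = 78.09°  ·
  (3,4): δ = 86.01°  ·
  (3,5): δ = 6.02°  ✓
  (3,6): δ = 37.80°  ✓
  (4,5): δ = 87.98°  ·
  (4,6): δ = 56.19°  ✓
  (5,6): δ = 148.21°  ·
antipodal pairs: 8

count = 8; pairs: (0,3), (0,4), (1,4), (2,4), (2,5), (3,5), (3,6), (4,6)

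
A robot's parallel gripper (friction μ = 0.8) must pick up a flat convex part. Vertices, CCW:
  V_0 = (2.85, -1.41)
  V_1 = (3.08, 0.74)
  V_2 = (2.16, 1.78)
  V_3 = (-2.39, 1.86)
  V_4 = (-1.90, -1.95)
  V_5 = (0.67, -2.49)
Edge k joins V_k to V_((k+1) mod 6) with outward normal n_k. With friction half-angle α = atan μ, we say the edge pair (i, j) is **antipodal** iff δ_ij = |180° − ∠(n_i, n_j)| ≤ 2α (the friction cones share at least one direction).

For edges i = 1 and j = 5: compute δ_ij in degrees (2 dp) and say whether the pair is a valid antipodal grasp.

δ = 74.86°, valid

α = atan 0.8 = 38.66°;  2α = 77.32°
edge 1: e_1 = (-0.92, +1.04);  n_1 = (+0.7490, +0.6626)
edge 5: e_5 = (+2.18, +1.08);  n_5 = (+0.4439, -0.8961)
∠(n_1, n_5) = 105.14°
δ = |180° − 105.14°| = 74.86°
74.86° ≤ 2α = 77.32°  →  valid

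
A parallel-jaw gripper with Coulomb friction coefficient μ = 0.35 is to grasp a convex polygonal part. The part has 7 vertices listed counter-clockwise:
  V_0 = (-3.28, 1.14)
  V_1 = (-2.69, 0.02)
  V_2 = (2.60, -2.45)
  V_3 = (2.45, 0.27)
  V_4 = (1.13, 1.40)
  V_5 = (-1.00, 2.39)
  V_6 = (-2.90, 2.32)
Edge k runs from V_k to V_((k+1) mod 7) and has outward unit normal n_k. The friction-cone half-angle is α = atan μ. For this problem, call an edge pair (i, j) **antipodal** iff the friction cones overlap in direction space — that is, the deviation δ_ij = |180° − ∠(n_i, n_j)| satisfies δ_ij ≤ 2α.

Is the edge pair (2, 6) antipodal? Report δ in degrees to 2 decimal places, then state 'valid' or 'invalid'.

α = atan 0.35 = 19.29°;  2α = 38.58°
edge 2: e_2 = (-0.15, +2.72);  n_2 = (+0.9985, +0.0551)
edge 6: e_6 = (-0.38, -1.18);  n_6 = (-0.9519, +0.3065)
∠(n_2, n_6) = 158.99°
δ = |180° − 158.99°| = 21.01°
21.01° ≤ 2α = 38.58°  →  valid

δ = 21.01°, valid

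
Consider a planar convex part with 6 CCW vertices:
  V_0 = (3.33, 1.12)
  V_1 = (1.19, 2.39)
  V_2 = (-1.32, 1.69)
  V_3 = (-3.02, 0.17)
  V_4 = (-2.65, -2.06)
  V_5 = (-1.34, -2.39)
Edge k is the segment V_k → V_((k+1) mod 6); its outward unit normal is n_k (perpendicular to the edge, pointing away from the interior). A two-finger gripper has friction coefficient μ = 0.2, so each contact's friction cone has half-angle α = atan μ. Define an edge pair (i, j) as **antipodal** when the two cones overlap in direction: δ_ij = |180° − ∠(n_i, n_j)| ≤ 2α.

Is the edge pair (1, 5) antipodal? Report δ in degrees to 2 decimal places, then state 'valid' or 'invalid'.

α = atan 0.2 = 11.31°;  2α = 22.62°
edge 1: e_1 = (-2.51, -0.70);  n_1 = (-0.2686, +0.9632)
edge 5: e_5 = (+4.67, +3.51);  n_5 = (+0.6008, -0.7994)
∠(n_1, n_5) = 158.65°
δ = |180° − 158.65°| = 21.35°
21.35° ≤ 2α = 22.62°  →  valid

δ = 21.35°, valid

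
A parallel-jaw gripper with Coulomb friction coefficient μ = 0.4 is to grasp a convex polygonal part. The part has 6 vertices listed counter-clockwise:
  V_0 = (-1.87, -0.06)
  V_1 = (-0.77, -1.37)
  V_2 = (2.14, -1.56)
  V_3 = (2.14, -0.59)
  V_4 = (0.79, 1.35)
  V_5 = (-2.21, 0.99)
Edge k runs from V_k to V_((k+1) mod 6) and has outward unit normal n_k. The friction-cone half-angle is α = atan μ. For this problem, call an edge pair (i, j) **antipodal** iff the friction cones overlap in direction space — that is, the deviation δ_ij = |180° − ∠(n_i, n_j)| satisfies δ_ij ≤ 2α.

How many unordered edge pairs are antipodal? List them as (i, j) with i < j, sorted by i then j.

count = 5; pairs: (0,2), (0,3), (1,4), (2,5), (3,5)

α = atan 0.4 = 21.80°;  2α = 43.60°
n_0 = (-0.7658, -0.6431)
n_1 = (-0.0652, -0.9979)
n_2 = (+1.0000, -0.0000)
n_3 = (+0.8208, +0.5712)
n_4 = (-0.1191, +0.9929)
n_5 = (-0.9514, -0.3081)
  (0,1): δ = 133.76°  ·
  (0,2): δ = 40.02°  ✓
  (0,3): δ = 5.19°  ✓
  (0,4): δ = 56.82°  ·
  (0,5): δ = 157.92°  ·
  (1,2): δ = 86.26°  ·
  (1,3): δ = 51.43°  ·
  (1,4): δ = 10.58°  ✓
  (1,5): δ = 111.68°  ·
  (2,3): δ = 145.17°  ·
  (2,4): δ = 83.16°  ·
  (2,5): δ = 17.94°  ✓
  (3,4): δ = 117.99°  ·
  (3,5): δ = 16.89°  ✓
  (4,5): δ = 78.90°  ·
antipodal pairs: 5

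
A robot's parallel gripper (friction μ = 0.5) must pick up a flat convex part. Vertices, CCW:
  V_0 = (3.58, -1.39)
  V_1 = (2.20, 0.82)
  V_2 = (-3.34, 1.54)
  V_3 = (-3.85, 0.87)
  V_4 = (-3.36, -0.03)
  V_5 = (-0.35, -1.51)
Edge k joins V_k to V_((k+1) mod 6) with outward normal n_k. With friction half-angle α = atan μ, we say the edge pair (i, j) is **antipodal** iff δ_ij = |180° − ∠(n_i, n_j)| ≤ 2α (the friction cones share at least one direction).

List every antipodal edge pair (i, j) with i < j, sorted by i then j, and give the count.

count = 5; pairs: (0,3), (0,4), (1,4), (1,5), (2,5)

α = atan 0.5 = 26.57°;  2α = 53.13°
n_0 = (+0.8482, +0.5297)
n_1 = (+0.1289, +0.9917)
n_2 = (-0.7957, +0.6057)
n_3 = (-0.8783, -0.4782)
n_4 = (-0.4412, -0.8974)
n_5 = (+0.0305, -0.9995)
  (0,1): δ = 129.39°  ·
  (0,2): δ = 69.26°  ·
  (0,3): δ = 3.42°  ✓
  (0,4): δ = 31.83°  ✓
  (0,5): δ = 59.77°  ·
  (1,2): δ = 119.87°  ·
  (1,3): δ = 54.03°  ·
  (1,4): δ = 18.78°  ✓
  (1,5): δ = 9.15°  ✓
  (2,3): δ = 114.16°  ·
  (2,4): δ = 78.90°  ·
  (2,5): δ = 50.97°  ✓
  (3,4): δ = 144.75°  ·
  (3,5): δ = 116.82°  ·
  (4,5): δ = 152.07°  ·
antipodal pairs: 5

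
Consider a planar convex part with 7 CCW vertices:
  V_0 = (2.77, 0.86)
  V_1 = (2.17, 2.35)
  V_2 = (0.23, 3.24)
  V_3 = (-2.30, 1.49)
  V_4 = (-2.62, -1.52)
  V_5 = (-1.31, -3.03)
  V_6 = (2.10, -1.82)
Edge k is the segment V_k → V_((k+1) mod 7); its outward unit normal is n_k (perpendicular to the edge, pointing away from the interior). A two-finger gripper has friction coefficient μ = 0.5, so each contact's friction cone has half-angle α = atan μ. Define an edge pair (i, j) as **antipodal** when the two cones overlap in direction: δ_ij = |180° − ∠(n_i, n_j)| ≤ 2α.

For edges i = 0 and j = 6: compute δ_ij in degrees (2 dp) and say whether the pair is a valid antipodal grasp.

α = atan 0.5 = 26.57°;  2α = 53.13°
edge 0: e_0 = (-0.60, +1.49);  n_0 = (+0.9276, +0.3735)
edge 6: e_6 = (+0.67, +2.68);  n_6 = (+0.9701, -0.2425)
∠(n_0, n_6) = 35.97°
δ = |180° − 35.97°| = 144.03°
144.03° > 2α = 53.13°  →  invalid

δ = 144.03°, invalid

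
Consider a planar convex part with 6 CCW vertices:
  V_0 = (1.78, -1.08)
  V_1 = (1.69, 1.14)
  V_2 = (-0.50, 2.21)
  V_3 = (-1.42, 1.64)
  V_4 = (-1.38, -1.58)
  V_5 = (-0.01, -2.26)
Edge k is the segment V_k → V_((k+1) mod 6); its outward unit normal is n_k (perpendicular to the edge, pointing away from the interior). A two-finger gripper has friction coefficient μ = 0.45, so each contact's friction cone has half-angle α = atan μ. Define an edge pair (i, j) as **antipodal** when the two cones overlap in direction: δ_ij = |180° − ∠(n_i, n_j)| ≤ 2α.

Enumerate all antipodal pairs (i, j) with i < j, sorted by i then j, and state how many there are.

count = 3; pairs: (0,3), (1,4), (2,5)

α = atan 0.45 = 24.23°;  2α = 48.46°
n_0 = (+0.9992, +0.0405)
n_1 = (+0.4390, +0.8985)
n_2 = (-0.5267, +0.8501)
n_3 = (-0.9999, -0.0124)
n_4 = (-0.4446, -0.8957)
n_5 = (+0.5504, -0.8349)
  (0,1): δ = 118.36°  ·
  (0,2): δ = 60.54°  ·
  (0,3): δ = 1.61°  ✓
  (0,4): δ = 61.28°  ·
  (0,5): δ = 121.07°  ·
  (1,2): δ = 122.18°  ·
  (1,3): δ = 63.25°  ·
  (1,4): δ = 0.36°  ✓
  (1,5): δ = 59.43°  ·
  (2,3): δ = 121.07°  ·
  (2,4): δ = 58.18°  ·
  (2,5): δ = 1.61°  ✓
  (3,4): δ = 117.11°  ·
  (3,5): δ = 57.32°  ·
  (4,5): δ = 120.21°  ·
antipodal pairs: 3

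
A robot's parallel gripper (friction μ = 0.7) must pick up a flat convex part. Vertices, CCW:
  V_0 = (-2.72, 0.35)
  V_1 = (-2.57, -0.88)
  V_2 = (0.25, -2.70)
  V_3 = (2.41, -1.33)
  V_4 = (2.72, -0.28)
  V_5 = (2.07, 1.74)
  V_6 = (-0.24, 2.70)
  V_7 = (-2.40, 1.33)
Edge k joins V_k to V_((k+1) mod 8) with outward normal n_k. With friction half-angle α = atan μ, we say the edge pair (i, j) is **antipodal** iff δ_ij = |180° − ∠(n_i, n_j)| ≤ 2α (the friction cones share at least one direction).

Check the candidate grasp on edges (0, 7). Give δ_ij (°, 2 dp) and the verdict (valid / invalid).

α = atan 0.7 = 34.99°;  2α = 69.98°
edge 0: e_0 = (+0.15, -1.23);  n_0 = (-0.9926, -0.1211)
edge 7: e_7 = (-0.32, -0.98);  n_7 = (-0.9506, +0.3104)
∠(n_0, n_7) = 25.04°
δ = |180° − 25.04°| = 154.96°
154.96° > 2α = 69.98°  →  invalid

δ = 154.96°, invalid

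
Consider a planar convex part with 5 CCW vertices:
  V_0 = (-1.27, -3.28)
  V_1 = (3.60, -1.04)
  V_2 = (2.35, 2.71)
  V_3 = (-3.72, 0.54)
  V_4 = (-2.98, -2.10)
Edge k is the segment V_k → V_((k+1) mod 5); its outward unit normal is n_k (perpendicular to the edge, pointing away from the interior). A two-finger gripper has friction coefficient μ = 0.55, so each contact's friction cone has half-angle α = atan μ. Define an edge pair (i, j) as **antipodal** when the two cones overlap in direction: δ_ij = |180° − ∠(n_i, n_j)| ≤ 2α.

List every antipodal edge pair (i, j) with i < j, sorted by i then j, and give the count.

α = atan 0.55 = 28.81°;  2α = 57.62°
n_0 = (+0.4179, -0.9085)
n_1 = (+0.9487, +0.3162)
n_2 = (-0.3366, +0.9416)
n_3 = (-0.9629, -0.2699)
n_4 = (-0.5680, -0.8231)
  (0,1): δ = 96.27°  ·
  (0,2): δ = 5.03°  ✓
  (0,3): δ = 80.96°  ·
  (0,4): δ = 120.69°  ·
  (1,2): δ = 88.76°  ·
  (1,3): δ = 2.78°  ✓
  (1,4): δ = 36.96°  ✓
  (2,3): δ = 94.01°  ·
  (2,4): δ = 54.28°  ✓
  (3,4): δ = 140.27°  ·
antipodal pairs: 4

count = 4; pairs: (0,2), (1,3), (1,4), (2,4)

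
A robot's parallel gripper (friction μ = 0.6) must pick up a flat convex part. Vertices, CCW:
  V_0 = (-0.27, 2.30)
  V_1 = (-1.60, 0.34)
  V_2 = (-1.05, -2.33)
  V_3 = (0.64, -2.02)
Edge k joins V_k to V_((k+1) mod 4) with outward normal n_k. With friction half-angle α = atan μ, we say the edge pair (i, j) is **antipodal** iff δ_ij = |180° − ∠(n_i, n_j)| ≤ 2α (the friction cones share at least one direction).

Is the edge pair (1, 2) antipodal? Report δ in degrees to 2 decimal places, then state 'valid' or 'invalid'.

α = atan 0.6 = 30.96°;  2α = 61.93°
edge 1: e_1 = (+0.55, -2.67);  n_1 = (-0.9794, -0.2018)
edge 2: e_2 = (+1.69, +0.31);  n_2 = (+0.1804, -0.9836)
∠(n_1, n_2) = 88.75°
δ = |180° − 88.75°| = 91.25°
91.25° > 2α = 61.93°  →  invalid

δ = 91.25°, invalid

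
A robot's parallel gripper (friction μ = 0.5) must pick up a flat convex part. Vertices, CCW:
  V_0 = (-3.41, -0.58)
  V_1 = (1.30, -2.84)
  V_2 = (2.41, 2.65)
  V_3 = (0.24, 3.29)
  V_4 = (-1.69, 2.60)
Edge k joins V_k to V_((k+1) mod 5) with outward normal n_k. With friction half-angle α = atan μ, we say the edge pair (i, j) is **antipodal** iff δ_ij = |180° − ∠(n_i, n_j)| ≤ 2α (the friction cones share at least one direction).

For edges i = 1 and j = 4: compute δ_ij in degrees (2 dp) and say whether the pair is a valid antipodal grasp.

δ = 16.98°, valid

α = atan 0.5 = 26.57°;  2α = 53.13°
edge 1: e_1 = (+1.11, +5.49);  n_1 = (+0.9802, -0.1982)
edge 4: e_4 = (-1.72, -3.18);  n_4 = (-0.8796, +0.4757)
∠(n_1, n_4) = 163.02°
δ = |180° − 163.02°| = 16.98°
16.98° ≤ 2α = 53.13°  →  valid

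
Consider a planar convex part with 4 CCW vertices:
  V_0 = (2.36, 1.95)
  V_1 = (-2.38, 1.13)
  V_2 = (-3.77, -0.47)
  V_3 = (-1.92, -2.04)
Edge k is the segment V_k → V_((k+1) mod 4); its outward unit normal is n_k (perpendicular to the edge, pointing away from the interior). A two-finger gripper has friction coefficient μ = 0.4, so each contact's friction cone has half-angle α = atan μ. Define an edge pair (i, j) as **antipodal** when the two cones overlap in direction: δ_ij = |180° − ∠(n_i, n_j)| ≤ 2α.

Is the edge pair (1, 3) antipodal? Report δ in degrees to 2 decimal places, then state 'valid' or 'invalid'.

α = atan 0.4 = 21.80°;  2α = 43.60°
edge 1: e_1 = (-1.39, -1.60);  n_1 = (-0.7549, +0.6558)
edge 3: e_3 = (+4.28, +3.99);  n_3 = (+0.6819, -0.7315)
∠(n_1, n_3) = 173.97°
δ = |180° − 173.97°| = 6.03°
6.03° ≤ 2α = 43.60°  →  valid

δ = 6.03°, valid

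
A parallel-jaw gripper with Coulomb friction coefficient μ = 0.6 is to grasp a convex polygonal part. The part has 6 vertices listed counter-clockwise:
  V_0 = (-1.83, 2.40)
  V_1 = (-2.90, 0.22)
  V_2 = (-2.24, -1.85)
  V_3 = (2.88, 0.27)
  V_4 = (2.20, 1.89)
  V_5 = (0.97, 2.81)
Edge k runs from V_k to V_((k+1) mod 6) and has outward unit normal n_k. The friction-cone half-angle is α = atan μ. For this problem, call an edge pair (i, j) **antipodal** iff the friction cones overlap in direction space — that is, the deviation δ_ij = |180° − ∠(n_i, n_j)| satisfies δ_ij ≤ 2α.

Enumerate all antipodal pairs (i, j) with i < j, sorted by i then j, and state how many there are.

count = 6; pairs: (0,2), (0,3), (1,3), (1,4), (2,4), (2,5)

α = atan 0.6 = 30.96°;  2α = 61.93°
n_0 = (-0.8977, +0.4406)
n_1 = (-0.9527, -0.3038)
n_2 = (+0.3826, -0.9239)
n_3 = (+0.9221, +0.3870)
n_4 = (+0.5990, +0.8008)
n_5 = (-0.1449, +0.9894)
  (0,1): δ = 136.17°  ·
  (0,2): δ = 41.36°  ✓
  (0,3): δ = 48.91°  ✓
  (0,4): δ = 79.35°  ·
  (0,5): δ = 124.47°  ·
  (1,2): δ = 85.19°  ·
  (1,3): δ = 5.09°  ✓
  (1,4): δ = 35.52°  ✓
  (1,5): δ = 80.65°  ·
  (2,3): δ = 89.72°  ·
  (2,4): δ = 59.29°  ✓
  (2,5): δ = 14.16°  ✓
  (3,4): δ = 149.57°  ·
  (3,5): δ = 104.44°  ·
  (4,5): δ = 134.87°  ·
antipodal pairs: 6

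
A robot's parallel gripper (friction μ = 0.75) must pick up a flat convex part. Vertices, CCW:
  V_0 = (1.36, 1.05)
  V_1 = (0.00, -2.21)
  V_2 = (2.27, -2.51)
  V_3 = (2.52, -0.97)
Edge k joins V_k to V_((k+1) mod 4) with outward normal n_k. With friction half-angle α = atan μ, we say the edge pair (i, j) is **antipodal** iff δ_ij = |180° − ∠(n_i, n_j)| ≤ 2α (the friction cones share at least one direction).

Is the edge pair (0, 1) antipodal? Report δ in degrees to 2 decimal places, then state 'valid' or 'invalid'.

δ = 74.88°, invalid

α = atan 0.75 = 36.87°;  2α = 73.74°
edge 0: e_0 = (-1.36, -3.26);  n_0 = (-0.9229, +0.3850)
edge 1: e_1 = (+2.27, -0.30);  n_1 = (-0.1310, -0.9914)
∠(n_0, n_1) = 105.12°
δ = |180° − 105.12°| = 74.88°
74.88° > 2α = 73.74°  →  invalid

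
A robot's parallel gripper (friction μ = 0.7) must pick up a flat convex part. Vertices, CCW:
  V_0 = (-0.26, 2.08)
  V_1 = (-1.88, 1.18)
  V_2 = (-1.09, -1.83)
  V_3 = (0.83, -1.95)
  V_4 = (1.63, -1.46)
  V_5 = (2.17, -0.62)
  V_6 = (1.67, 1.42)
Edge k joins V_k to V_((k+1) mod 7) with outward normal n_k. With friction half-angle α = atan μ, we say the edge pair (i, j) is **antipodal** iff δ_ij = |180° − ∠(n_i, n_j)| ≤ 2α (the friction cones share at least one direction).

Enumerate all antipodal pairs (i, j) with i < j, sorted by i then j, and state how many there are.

count = 8; pairs: (0,2), (0,3), (0,4), (1,4), (1,5), (1,6), (2,6), (3,6)

α = atan 0.7 = 34.99°;  2α = 69.98°
n_0 = (-0.4856, +0.8742)
n_1 = (-0.9672, -0.2539)
n_2 = (-0.0624, -0.9981)
n_3 = (+0.5223, -0.8528)
n_4 = (+0.8412, -0.5408)
n_5 = (+0.9713, +0.2381)
n_6 = (+0.3236, +0.9462)
  (0,1): δ = 104.35°  ·
  (0,2): δ = 32.63°  ✓
  (0,3): δ = 2.43°  ✓
  (0,4): δ = 28.21°  ✓
  (0,5): δ = 74.72°  ·
  (0,6): δ = 132.07°  ·
  (1,2): δ = 108.28°  ·
  (1,3): δ = 73.22°  ·
  (1,4): δ = 47.44°  ✓
  (1,5): δ = 0.93°  ✓
  (1,6): δ = 56.41°  ✓
  (2,3): δ = 144.94°  ·
  (2,4): δ = 119.16°  ·
  (2,5): δ = 72.65°  ·
  (2,6): δ = 15.30°  ✓
  (3,4): δ = 154.22°  ·
  (3,5): δ = 107.72°  ·
  (3,6): δ = 50.37°  ✓
  (4,5): δ = 133.49°  ·
  (4,6): δ = 76.14°  ·
  (5,6): δ = 122.65°  ·
antipodal pairs: 8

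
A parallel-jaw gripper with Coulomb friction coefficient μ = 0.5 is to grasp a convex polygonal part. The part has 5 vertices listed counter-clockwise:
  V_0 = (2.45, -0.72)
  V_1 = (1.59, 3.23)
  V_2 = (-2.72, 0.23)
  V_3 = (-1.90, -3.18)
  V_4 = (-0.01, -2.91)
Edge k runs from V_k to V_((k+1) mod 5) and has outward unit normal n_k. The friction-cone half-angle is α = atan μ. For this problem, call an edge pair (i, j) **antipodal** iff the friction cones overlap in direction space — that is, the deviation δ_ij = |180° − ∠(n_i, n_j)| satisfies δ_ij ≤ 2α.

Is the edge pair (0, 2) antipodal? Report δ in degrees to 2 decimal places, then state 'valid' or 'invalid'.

α = atan 0.5 = 26.57°;  2α = 53.13°
edge 0: e_0 = (-0.86, +3.95);  n_0 = (+0.9771, +0.2127)
edge 2: e_2 = (+0.82, -3.41);  n_2 = (-0.9723, -0.2338)
∠(n_0, n_2) = 178.76°
δ = |180° − 178.76°| = 1.24°
1.24° ≤ 2α = 53.13°  →  valid

δ = 1.24°, valid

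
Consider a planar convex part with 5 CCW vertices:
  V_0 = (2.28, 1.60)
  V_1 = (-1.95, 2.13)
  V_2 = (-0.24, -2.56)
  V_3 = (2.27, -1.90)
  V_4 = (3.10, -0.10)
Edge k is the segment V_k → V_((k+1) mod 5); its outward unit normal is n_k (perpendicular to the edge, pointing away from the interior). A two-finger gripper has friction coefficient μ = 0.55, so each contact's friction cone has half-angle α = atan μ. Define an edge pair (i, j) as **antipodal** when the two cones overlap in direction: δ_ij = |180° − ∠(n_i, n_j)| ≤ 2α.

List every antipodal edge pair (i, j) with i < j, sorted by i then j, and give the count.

count = 3; pairs: (0,2), (1,3), (1,4)

α = atan 0.55 = 28.81°;  2α = 57.62°
n_0 = (+0.1243, +0.9922)
n_1 = (-0.9395, -0.3425)
n_2 = (+0.2543, -0.9671)
n_3 = (+0.9081, -0.4187)
n_4 = (+0.9007, +0.4345)
  (0,1): δ = 62.83°  ·
  (0,2): δ = 21.87°  ✓
  (0,3): δ = 72.39°  ·
  (0,4): δ = 122.89°  ·
  (1,2): δ = 95.30°  ·
  (1,3): δ = 44.79°  ✓
  (1,4): δ = 5.72°  ✓
  (2,3): δ = 129.49°  ·
  (2,4): δ = 78.98°  ·
  (3,4): δ = 129.49°  ·
antipodal pairs: 3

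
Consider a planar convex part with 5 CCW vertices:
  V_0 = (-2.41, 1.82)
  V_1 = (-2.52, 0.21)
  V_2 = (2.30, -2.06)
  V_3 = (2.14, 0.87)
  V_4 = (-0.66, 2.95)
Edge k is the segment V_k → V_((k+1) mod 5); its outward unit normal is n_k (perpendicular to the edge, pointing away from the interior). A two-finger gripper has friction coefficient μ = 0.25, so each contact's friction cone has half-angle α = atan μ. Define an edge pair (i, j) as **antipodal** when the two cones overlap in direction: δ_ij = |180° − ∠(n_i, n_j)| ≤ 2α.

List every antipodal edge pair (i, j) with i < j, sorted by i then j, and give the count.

α = atan 0.25 = 14.04°;  2α = 28.07°
n_0 = (-0.9977, +0.0682)
n_1 = (-0.4261, -0.9047)
n_2 = (+0.9985, +0.0545)
n_3 = (+0.5963, +0.8027)
n_4 = (-0.5425, +0.8401)
  (0,1): δ = 111.31°  ·
  (0,2): δ = 7.03°  ✓
  (0,3): δ = 57.30°  ·
  (0,4): δ = 126.76°  ·
  (1,2): δ = 61.66°  ·
  (1,3): δ = 11.39°  ✓
  (1,4): δ = 58.07°  ·
  (2,3): δ = 129.73°  ·
  (2,4): δ = 60.27°  ·
  (3,4): δ = 110.54°  ·
antipodal pairs: 2

count = 2; pairs: (0,2), (1,3)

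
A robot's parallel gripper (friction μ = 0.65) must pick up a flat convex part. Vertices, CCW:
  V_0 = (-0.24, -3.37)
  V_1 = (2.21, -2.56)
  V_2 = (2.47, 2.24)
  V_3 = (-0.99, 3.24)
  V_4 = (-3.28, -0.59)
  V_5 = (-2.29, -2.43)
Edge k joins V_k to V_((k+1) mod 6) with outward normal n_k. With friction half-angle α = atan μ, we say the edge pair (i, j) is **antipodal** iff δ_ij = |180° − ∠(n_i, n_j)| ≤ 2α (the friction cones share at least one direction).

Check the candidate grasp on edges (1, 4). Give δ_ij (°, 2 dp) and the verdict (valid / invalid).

α = atan 0.65 = 33.02°;  2α = 66.05°
edge 1: e_1 = (+0.26, +4.80);  n_1 = (+0.9985, -0.0541)
edge 4: e_4 = (+0.99, -1.84);  n_4 = (-0.8806, -0.4738)
∠(n_1, n_4) = 148.62°
δ = |180° − 148.62°| = 31.38°
31.38° ≤ 2α = 66.05°  →  valid

δ = 31.38°, valid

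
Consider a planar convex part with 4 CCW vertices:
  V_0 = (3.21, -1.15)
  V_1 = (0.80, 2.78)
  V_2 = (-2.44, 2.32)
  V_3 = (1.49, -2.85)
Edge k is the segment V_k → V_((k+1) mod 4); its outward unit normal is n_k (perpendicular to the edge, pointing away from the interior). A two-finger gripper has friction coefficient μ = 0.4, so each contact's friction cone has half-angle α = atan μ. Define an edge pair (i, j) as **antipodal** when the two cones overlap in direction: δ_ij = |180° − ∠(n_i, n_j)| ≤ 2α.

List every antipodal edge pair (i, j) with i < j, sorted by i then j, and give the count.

α = atan 0.4 = 21.80°;  2α = 43.60°
n_0 = (+0.8525, +0.5228)
n_1 = (-0.1406, +0.9901)
n_2 = (-0.7961, -0.6052)
n_3 = (+0.7030, -0.7112)
  (0,1): δ = 113.44°  ·
  (0,2): δ = 5.72°  ✓
  (0,3): δ = 103.15°  ·
  (1,2): δ = 60.84°  ·
  (1,3): δ = 36.58°  ✓
  (2,3): δ = 82.58°  ·
antipodal pairs: 2

count = 2; pairs: (0,2), (1,3)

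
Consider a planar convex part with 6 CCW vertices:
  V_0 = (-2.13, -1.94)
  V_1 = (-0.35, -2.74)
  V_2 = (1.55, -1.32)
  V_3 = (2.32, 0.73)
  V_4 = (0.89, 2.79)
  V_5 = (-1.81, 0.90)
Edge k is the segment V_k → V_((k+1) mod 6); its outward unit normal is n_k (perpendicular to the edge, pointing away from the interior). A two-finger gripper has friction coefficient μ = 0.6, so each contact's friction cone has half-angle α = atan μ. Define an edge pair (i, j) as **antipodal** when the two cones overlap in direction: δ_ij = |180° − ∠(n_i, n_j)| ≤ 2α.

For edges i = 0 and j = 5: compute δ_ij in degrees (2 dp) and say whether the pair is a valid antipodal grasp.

α = atan 0.6 = 30.96°;  2α = 61.93°
edge 0: e_0 = (+1.78, -0.80);  n_0 = (-0.4099, -0.9121)
edge 5: e_5 = (-0.32, -2.84);  n_5 = (-0.9937, +0.1120)
∠(n_0, n_5) = 72.23°
δ = |180° − 72.23°| = 107.77°
107.77° > 2α = 61.93°  →  invalid

δ = 107.77°, invalid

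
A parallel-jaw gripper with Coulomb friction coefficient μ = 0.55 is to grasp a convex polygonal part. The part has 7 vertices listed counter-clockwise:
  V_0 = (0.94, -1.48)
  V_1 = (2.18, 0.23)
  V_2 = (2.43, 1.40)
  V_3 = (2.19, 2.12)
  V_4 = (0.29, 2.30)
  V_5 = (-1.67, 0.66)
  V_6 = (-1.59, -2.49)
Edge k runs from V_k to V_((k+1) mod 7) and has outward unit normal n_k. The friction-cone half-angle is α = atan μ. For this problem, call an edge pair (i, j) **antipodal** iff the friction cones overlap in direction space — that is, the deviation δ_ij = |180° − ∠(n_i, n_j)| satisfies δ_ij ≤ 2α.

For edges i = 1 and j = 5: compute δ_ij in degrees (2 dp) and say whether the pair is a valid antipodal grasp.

δ = 13.52°, valid

α = atan 0.55 = 28.81°;  2α = 57.62°
edge 1: e_1 = (+0.25, +1.17);  n_1 = (+0.9779, -0.2090)
edge 5: e_5 = (+0.08, -3.15);  n_5 = (-0.9997, -0.0254)
∠(n_1, n_5) = 166.48°
δ = |180° − 166.48°| = 13.52°
13.52° ≤ 2α = 57.62°  →  valid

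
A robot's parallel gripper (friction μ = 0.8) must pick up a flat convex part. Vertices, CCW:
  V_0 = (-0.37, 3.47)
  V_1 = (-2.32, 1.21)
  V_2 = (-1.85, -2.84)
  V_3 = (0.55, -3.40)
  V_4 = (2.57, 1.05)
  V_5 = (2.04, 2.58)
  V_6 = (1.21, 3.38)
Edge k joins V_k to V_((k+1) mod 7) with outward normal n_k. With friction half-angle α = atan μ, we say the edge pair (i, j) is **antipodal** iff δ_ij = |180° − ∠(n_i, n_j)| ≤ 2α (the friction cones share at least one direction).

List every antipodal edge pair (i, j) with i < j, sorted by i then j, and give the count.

α = atan 0.8 = 38.66°;  2α = 77.32°
n_0 = (-0.7571, +0.6533)
n_1 = (-0.9933, -0.1153)
n_2 = (-0.2272, -0.9738)
n_3 = (+0.9106, -0.4133)
n_4 = (+0.9449, +0.3273)
n_5 = (+0.6940, +0.7200)
n_6 = (+0.0569, +0.9984)
  (0,1): δ = 132.59°  ·
  (0,2): δ = 62.35°  ✓
  (0,3): δ = 16.37°  ✓
  (0,4): δ = 59.90°  ✓
  (0,5): δ = 86.84°  ·
  (0,6): δ = 127.53°  ·
  (1,2): δ = 109.75°  ·
  (1,3): δ = 31.03°  ✓
  (1,4): δ = 12.49°  ✓
  (1,5): δ = 39.43°  ✓
  (1,6): δ = 80.12°  ·
  (2,3): δ = 101.28°  ·
  (2,4): δ = 57.76°  ✓
  (2,5): δ = 30.81°  ✓
  (2,6): δ = 9.87°  ✓
  (3,4): δ = 136.48°  ·
  (3,5): δ = 109.53°  ·
  (3,6): δ = 68.85°  ✓
  (4,5): δ = 153.05°  ·
  (4,6): δ = 112.37°  ·
  (5,6): δ = 139.31°  ·
antipodal pairs: 10

count = 10; pairs: (0,2), (0,3), (0,4), (1,3), (1,4), (1,5), (2,4), (2,5), (2,6), (3,6)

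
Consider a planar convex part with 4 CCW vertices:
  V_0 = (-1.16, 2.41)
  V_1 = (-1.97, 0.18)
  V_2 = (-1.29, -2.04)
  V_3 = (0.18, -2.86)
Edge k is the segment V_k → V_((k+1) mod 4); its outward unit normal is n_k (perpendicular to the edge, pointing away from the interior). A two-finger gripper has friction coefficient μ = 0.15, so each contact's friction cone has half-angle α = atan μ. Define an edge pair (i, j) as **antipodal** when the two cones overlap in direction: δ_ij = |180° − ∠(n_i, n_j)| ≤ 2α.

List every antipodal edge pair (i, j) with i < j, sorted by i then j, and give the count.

count = 1; pairs: (1,3)

α = atan 0.15 = 8.53°;  2α = 17.06°
n_0 = (-0.9399, +0.3414)
n_1 = (-0.9562, -0.2929)
n_2 = (-0.4872, -0.8733)
n_3 = (+0.9692, +0.2464)
  (0,1): δ = 143.01°  ·
  (0,2): δ = 99.19°  ·
  (0,3): δ = 34.23°  ·
  (1,2): δ = 136.18°  ·
  (1,3): δ = 2.76°  ✓
  (2,3): δ = 46.58°  ·
antipodal pairs: 1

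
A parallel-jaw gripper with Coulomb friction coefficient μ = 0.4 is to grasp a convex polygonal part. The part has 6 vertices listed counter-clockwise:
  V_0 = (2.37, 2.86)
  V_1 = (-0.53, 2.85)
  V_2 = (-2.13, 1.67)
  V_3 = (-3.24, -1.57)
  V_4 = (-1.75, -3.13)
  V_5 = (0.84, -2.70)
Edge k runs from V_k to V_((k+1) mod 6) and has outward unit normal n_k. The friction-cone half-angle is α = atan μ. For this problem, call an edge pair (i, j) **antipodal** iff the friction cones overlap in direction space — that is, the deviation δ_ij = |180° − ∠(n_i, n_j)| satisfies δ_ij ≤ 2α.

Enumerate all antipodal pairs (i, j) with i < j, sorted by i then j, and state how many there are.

count = 4; pairs: (0,4), (1,4), (1,5), (2,5)

α = atan 0.4 = 21.80°;  2α = 43.60°
n_0 = (-0.0034, +1.0000)
n_1 = (-0.5935, +0.8048)
n_2 = (-0.9460, +0.3241)
n_3 = (-0.7231, -0.6907)
n_4 = (+0.1638, -0.9865)
n_5 = (+0.9642, -0.2653)
  (0,1): δ = 143.79°  ·
  (0,2): δ = 109.11°  ·
  (0,3): δ = 46.51°  ·
  (0,4): δ = 9.23°  ✓
  (0,5): δ = 74.42°  ·
  (1,2): δ = 145.32°  ·
  (1,3): δ = 82.72°  ·
  (1,4): δ = 26.98°  ✓
  (1,5): δ = 38.21°  ✓
  (2,3): δ = 117.40°  ·
  (2,4): δ = 61.66°  ·
  (2,5): δ = 3.53°  ✓
  (3,4): δ = 124.26°  ·
  (3,5): δ = 59.07°  ·
  (4,5): δ = 114.81°  ·
antipodal pairs: 4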